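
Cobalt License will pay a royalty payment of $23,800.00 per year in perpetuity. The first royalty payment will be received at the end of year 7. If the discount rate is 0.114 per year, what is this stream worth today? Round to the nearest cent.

Value at end of year 6: C / r = $23,800.00 / 0.114 = $208,771.9298
Discount to today: PV = $208,771.9298 / (1 + 0.114)^6 = $208,771.9298 / 1.911222 = $109,234.79

$109234.79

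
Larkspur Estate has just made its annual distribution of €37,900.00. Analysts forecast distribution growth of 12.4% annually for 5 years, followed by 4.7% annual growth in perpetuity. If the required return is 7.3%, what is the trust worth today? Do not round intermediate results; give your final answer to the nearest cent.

€2143361.01

D_1 = 42599.60000
D_2 = 47881.95040
D_3 = 53819.31225
D_4 = 60492.90697
D_5 = 67994.02743
Terminal value at year 5: TV = D_5×(1+g_2)/(r−g_2) = 71189.74672/0.026 = 2738067.18161
P_0 = D_1/(1+r)^1 + D_2/(1+r)^2 + D_3/(1+r)^3 + D_4/(1+r)^4 + D_5/(1+r)^5 + TV/(1+r)^5
    = 39701.39795 + 41588.41686 + 43565.12633 + 45635.78937 + 47804.87163 + 1925065.40747 = 2143361.00962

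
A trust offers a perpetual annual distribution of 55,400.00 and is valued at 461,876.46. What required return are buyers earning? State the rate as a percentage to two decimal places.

11.99%

P = C/r ⇒ r = C/P = 55,400.00/461,876.46 = 0.119945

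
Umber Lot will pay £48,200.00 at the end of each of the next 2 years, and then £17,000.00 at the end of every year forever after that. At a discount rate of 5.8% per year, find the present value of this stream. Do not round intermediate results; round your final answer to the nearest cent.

£350466.02

PV of 2-year annuity: £48,200.00 × [1 − (1+0.058)^−2] / 0.058 = 88617.82226
Perpetuity value at year 2: £17,000.00 / 0.058 = 293103.44828
PV of perpetuity: 293103.44828 / (1+0.058)^2 = 261848.19976
Total PV = 88617.82226 + 261848.19976 = 350466.02202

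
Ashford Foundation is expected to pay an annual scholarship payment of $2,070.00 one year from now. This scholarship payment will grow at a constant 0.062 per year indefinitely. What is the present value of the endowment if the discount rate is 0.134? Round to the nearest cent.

Growing perpetuity: P = D₁ / (r − g) = $2,070.0000 / (0.134 − 0.062) = $28,750.00

$28750.00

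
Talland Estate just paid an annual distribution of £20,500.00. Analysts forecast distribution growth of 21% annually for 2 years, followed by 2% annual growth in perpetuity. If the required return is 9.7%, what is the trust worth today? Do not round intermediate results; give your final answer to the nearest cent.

D_1 = 24805.00000
D_2 = 30014.05000
Terminal value at year 2: TV = D_2×(1+g_2)/(r−g_2) = 30614.33100/0.077 = 397588.71429
P_0 = D_1/(1+r)^1 + D_2/(1+r)^2 + TV/(1+r)^2
    = 22611.66819 + 24940.85552 + 330385.35883 = 377937.88254

£377937.88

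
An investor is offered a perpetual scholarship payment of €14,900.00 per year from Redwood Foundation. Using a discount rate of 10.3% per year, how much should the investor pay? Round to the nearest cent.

Level perpetuity: PV = C / r = €14,900.00 / 0.103 = €144,660.19

€144660.19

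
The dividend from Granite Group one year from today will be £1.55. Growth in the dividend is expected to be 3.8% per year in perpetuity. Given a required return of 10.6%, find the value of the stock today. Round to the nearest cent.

Growing perpetuity: P = D₁ / (r − g) = £1.5500 / (0.106 − 0.038) = £22.79

£22.79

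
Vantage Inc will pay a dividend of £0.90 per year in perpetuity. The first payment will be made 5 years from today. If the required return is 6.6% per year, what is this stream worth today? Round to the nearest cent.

£10.56

Value at end of year 4: C / r = £0.90 / 0.066 = £13.6364
Discount to today: PV = £13.6364 / (1 + 0.066)^4 = £13.6364 / 1.291305 = £10.56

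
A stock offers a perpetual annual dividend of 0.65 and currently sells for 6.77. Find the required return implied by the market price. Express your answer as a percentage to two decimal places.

9.60%

P = C/r ⇒ r = C/P = 0.65/6.77 = 0.096012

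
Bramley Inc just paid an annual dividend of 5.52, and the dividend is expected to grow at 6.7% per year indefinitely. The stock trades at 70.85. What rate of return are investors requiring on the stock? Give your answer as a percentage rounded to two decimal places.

D₁ = 5.52 × 1.067 = 5.8898
P = D₁/(r − g) ⇒ r = D₁/P + g = 5.8898/70.85 + 0.067 = 0.083131 + 0.067 = 0.150131

15.01%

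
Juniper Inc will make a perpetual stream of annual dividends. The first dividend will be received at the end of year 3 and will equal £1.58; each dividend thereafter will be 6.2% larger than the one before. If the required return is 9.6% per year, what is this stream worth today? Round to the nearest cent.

£38.69

Value at end of year 2: C₁ / (r − g) = £1.58 / (0.096 − 0.062) = £46.4706
Discount to today: PV = £46.4706 / (1 + 0.096)^2 = £46.4706 / 1.201216 = £38.69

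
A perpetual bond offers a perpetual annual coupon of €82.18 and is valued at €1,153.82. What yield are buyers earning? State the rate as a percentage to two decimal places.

P = C/r ⇒ r = C/P = €82.18/€1,153.82 = 0.071224

7.12%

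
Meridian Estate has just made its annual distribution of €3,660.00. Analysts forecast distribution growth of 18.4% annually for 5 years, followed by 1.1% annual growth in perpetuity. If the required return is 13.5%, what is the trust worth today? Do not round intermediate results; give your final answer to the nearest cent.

€57673.98

D_1 = 4333.44000
D_2 = 5130.79296
D_3 = 6074.85886
D_4 = 7192.63290
D_5 = 8516.07735
Terminal value at year 5: TV = D_5×(1+g_2)/(r−g_2) = 8609.75420/0.124 = 69433.50161
P_0 = D_1/(1+r)^1 + D_2/(1+r)^2 + D_3/(1+r)^3 + D_4/(1+r)^4 + D_5/(1+r)^5 + TV/(1+r)^5
    = 3818.00881 + 3982.83915 + 4154.78551 + 4334.15510 + 4521.26841 + 36862.92224 = 57673.97921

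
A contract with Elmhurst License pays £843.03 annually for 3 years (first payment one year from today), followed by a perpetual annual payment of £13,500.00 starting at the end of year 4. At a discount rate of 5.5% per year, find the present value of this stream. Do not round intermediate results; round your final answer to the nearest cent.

£211306.88

PV of 3-year annuity: £843.03 × [1 − (1+0.055)^−3] / 0.055 = 2274.43878
Perpetuity value at year 3: £13,500.00 / 0.055 = 245454.54545
PV of perpetuity: 245454.54545 / (1+0.055)^3 = 209032.44485
Total PV = 2274.43878 + 209032.44485 = 211306.88362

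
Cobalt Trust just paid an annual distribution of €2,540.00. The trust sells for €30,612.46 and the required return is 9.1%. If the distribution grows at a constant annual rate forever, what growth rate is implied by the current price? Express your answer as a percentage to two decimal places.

P = D₀(1+g)/(r−g) ⇒ P(r−g) = D₀(1+g) ⇒ g(P+D₀) = P·r − D₀
g = (P·r − D₀)/(P + D₀) = (€30,612.46×0.091 − €2,540.00) / (€30,612.46 + €2,540.00) = 0.007412

0.74%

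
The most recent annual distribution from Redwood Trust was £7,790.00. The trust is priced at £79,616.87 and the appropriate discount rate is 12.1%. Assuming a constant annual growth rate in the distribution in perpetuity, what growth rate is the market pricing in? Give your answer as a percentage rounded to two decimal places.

2.11%

P = D₀(1+g)/(r−g) ⇒ P(r−g) = D₀(1+g) ⇒ g(P+D₀) = P·r − D₀
g = (P·r − D₀)/(P + D₀) = (£79,616.87×0.121 − £7,790.00) / (£79,616.87 + £7,790.00) = 0.021093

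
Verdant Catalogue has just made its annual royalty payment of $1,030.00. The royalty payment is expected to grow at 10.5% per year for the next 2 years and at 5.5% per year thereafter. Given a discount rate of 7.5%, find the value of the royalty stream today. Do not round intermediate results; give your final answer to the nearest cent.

$59554.36

D_1 = 1138.15000
D_2 = 1257.65575
Terminal value at year 2: TV = D_2×(1+g_2)/(r−g_2) = 1326.82682/0.02 = 66341.34081
P_0 = D_1/(1+r)^1 + D_2/(1+r)^2 + TV/(1+r)^2
    = 1058.74419 + 1088.29054 + 57407.32574 = 59554.36047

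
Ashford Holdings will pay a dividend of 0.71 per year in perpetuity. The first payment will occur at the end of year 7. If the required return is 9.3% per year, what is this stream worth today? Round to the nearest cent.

Value at end of year 6: C / r = 0.71 / 0.093 = 7.6344
Discount to today: PV = 7.6344 / (1 + 0.093)^6 = 7.6344 / 1.704987 = 4.48

4.48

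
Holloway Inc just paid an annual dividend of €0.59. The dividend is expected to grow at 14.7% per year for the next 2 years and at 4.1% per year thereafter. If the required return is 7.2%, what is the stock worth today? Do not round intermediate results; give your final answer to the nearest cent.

D_1 = 0.67673
D_2 = 0.77621
Terminal value at year 2: TV = D_2×(1+g_2)/(r−g_2) = 0.80803/0.031 = 26.06561
P_0 = D_1/(1+r)^1 + D_2/(1+r)^2 + TV/(1+r)^2
    = 0.63128 + 0.67544 + 22.68184 = 23.98856

€23.99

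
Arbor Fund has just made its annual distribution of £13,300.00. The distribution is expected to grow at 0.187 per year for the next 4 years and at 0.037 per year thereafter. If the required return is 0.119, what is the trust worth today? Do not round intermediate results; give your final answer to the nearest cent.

£274748.97

D_1 = 15787.10000
D_2 = 18739.28770
D_3 = 22243.53450
D_4 = 26403.07545
Terminal value at year 4: TV = D_4×(1+g_2)/(r−g_2) = 27379.98924/0.082 = 333902.30784
P_0 = D_1/(1+r)^1 + D_2/(1+r)^2 + D_3/(1+r)^3 + D_4/(1+r)^4 + TV/(1+r)^4
    = 14108.22163 + 14965.55770 + 15874.99285 + 16839.69304 + 212960.50828 = 274748.97349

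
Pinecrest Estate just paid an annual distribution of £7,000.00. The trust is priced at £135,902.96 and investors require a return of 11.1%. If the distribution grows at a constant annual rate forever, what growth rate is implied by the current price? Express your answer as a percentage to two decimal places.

5.66%

P = D₀(1+g)/(r−g) ⇒ P(r−g) = D₀(1+g) ⇒ g(P+D₀) = P·r − D₀
g = (P·r − D₀)/(P + D₀) = (£135,902.96×0.111 − £7,000.00) / (£135,902.96 + £7,000.00) = 0.056578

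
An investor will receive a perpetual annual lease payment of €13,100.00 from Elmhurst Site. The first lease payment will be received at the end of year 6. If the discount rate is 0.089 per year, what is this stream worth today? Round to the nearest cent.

€96104.09

Value at end of year 5: C / r = €13,100.00 / 0.089 = €147,191.0112
Discount to today: PV = €147,191.0112 / (1 + 0.089)^5 = €147,191.0112 / 1.531579 = €96,104.09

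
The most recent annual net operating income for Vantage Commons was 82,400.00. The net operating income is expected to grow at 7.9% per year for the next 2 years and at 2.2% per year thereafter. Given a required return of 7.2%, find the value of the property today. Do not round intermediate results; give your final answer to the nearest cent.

D_1 = 88909.60000
D_2 = 95933.45840
Terminal value at year 2: TV = D_2×(1+g_2)/(r−g_2) = 98043.99448/0.05 = 1960879.88970
P_0 = D_1/(1+r)^1 + D_2/(1+r)^2 + TV/(1+r)^2
    = 82938.05970 + 83479.63285 + 1706323.69551 = 1872741.38806

1872741.39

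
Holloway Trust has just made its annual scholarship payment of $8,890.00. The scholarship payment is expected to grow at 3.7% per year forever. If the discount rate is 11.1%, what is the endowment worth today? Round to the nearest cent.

$124580.14

D₁ = D₀ × (1 + g) = $8,890.00 × 1.037 = $9,218.9300
Growing perpetuity: P = D₁ / (r − g) = $9,218.9300 / (0.111 − 0.037) = $124,580.14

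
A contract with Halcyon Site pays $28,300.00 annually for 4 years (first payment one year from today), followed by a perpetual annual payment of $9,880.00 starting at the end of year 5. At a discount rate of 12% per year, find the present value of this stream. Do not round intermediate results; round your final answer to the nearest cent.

PV of 4-year annuity: $28,300.00 × [1 − (1+0.12)^−4] / 0.12 = 85956.98651
Perpetuity value at year 4: $9,880.00 / 0.12 = 82333.33333
PV of perpetuity: 82333.33333 / (1+0.12)^4 = 52324.32179
Total PV = 85956.98651 + 52324.32179 = 138281.30830

$138281.31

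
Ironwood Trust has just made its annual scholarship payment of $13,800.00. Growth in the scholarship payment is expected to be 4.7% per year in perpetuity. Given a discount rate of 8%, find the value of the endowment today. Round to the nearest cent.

$437836.36

D₁ = D₀ × (1 + g) = $13,800.00 × 1.047 = $14,448.6000
Growing perpetuity: P = D₁ / (r − g) = $14,448.6000 / (0.08 − 0.047) = $437,836.36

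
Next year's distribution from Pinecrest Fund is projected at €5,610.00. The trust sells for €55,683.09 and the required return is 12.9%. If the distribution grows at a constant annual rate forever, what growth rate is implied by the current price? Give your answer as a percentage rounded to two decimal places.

2.83%

P = D₁/(r−g) ⇒ g = r − D₁/P = 0.129 − €5,610.00/€55,683.09 = 0.028251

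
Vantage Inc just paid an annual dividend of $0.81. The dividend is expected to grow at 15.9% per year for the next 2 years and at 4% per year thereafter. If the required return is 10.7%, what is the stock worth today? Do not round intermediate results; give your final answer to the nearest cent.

D_1 = 0.93879
D_2 = 1.08806
Terminal value at year 2: TV = D_2×(1+g_2)/(r−g_2) = 1.13158/0.067 = 16.88925
P_0 = D_1/(1+r)^1 + D_2/(1+r)^2 + TV/(1+r)^2
    = 0.84805 + 0.88788 + 13.78209 = 15.51803

$15.52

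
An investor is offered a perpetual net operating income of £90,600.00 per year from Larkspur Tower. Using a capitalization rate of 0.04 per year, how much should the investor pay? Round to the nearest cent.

£2265000.00

Level perpetuity: PV = C / r = £90,600.00 / 0.04 = £2,265,000.00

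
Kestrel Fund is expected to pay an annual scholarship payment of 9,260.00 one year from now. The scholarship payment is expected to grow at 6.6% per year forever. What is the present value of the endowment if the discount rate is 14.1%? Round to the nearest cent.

123466.67

Growing perpetuity: P = D₁ / (r − g) = 9,260.0000 / (0.141 − 0.066) = 123,466.67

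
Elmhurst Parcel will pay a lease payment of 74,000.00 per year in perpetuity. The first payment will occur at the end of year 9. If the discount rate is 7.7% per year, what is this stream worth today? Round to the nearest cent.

530903.23

Value at end of year 8: C / r = 74,000.00 / 0.077 = 961,038.9610
Discount to today: PV = 961,038.9610 / (1 + 0.077)^8 = 961,038.9610 / 1.810196 = 530,903.23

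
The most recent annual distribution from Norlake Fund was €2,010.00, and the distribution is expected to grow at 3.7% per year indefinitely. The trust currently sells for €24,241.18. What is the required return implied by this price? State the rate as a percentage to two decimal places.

12.30%

D₁ = €2,010.00 × 1.037 = €2,084.3700
P = D₁/(r − g) ⇒ r = D₁/P + g = €2,084.3700/€24,241.18 + 0.037 = 0.085985 + 0.037 = 0.122985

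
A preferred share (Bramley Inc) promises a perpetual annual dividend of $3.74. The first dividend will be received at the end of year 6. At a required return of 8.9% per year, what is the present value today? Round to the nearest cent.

Value at end of year 5: C / r = $3.74 / 0.089 = $42.0225
Discount to today: PV = $42.0225 / (1 + 0.089)^5 = $42.0225 / 1.531579 = $27.44

$27.44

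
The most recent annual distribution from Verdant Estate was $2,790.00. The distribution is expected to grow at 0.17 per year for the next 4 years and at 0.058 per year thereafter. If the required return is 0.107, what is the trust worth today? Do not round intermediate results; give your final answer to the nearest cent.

$88011.15

D_1 = 3264.30000
D_2 = 3819.23100
D_3 = 4468.50027
D_4 = 5228.14532
Terminal value at year 4: TV = D_4×(1+g_2)/(r−g_2) = 5531.37774/0.049 = 112885.26009
P_0 = D_1/(1+r)^1 + D_2/(1+r)^2 + D_3/(1+r)^3 + D_4/(1+r)^4 + TV/(1+r)^4
    = 2948.78049 + 3116.59726 + 3293.96459 + 3481.42599 + 75170.38151 = 88011.14984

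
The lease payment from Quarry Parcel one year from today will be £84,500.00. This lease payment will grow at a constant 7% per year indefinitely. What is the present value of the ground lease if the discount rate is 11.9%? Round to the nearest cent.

£1724489.80

Growing perpetuity: P = D₁ / (r − g) = £84,500.0000 / (0.119 − 0.07) = £1,724,489.80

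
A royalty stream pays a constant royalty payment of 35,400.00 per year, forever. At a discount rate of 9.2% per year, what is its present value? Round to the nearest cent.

384782.61

Level perpetuity: PV = C / r = 35,400.00 / 0.092 = 384,782.61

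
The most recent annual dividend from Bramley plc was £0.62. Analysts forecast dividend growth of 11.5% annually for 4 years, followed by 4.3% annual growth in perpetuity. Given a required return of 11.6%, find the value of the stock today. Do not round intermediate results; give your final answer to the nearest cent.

D_1 = 0.69130
D_2 = 0.77080
D_3 = 0.85944
D_4 = 0.95828
Terminal value at year 4: TV = D_4×(1+g_2)/(r−g_2) = 0.99948/0.073 = 13.69155
P_0 = D_1/(1+r)^1 + D_2/(1+r)^2 + D_3/(1+r)^3 + D_4/(1+r)^4 + TV/(1+r)^4
    = 0.61944 + 0.61889 + 0.61833 + 0.61778 + 8.82665 = 11.30110

£11.30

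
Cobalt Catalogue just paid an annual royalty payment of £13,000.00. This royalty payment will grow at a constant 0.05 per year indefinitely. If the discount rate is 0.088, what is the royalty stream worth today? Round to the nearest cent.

D₁ = D₀ × (1 + g) = £13,000.00 × 1.05 = £13,650.0000
Growing perpetuity: P = D₁ / (r − g) = £13,650.0000 / (0.088 − 0.05) = £359,210.53

£359210.53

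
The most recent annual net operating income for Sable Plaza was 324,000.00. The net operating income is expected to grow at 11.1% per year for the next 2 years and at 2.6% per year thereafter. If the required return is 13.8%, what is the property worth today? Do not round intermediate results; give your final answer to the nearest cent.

D_1 = 359964.00000
D_2 = 399920.00400
Terminal value at year 2: TV = D_2×(1+g_2)/(r−g_2) = 410317.92410/0.112 = 3663552.89379
P_0 = D_1/(1+r)^1 + D_2/(1+r)^2 + TV/(1+r)^2
    = 316312.82953 + 308808.04359 + 2828902.25644 = 3454023.12955

3454023.13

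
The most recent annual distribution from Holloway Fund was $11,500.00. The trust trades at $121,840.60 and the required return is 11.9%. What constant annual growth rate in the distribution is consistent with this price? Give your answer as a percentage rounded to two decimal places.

2.25%

P = D₀(1+g)/(r−g) ⇒ P(r−g) = D₀(1+g) ⇒ g(P+D₀) = P·r − D₀
g = (P·r − D₀)/(P + D₀) = ($121,840.60×0.119 − $11,500.00) / ($121,840.60 + $11,500.00) = 0.022492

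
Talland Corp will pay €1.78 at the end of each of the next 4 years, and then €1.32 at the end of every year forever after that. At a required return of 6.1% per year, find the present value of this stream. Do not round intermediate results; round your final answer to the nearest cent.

€23.23

PV of 4-year annuity: €1.78 × [1 − (1+0.061)^−4] / 0.061 = 6.15379
Perpetuity value at year 4: €1.32 / 0.061 = 21.63934
PV of perpetuity: 21.63934 / (1+0.061)^4 = 17.07586
Total PV = 6.15379 + 17.07586 = 23.22965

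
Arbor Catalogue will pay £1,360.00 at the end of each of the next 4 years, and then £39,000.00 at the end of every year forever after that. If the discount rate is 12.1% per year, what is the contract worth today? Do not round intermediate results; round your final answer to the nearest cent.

PV of 4-year annuity: £1,360.00 × [1 − (1+0.121)^−4] / 0.121 = 4122.11023
Perpetuity value at year 4: £39,000.00 / 0.121 = 322314.04959
PV of perpetuity: 322314.04959 / (1+0.121)^4 = 204106.47688
Total PV = 4122.11023 + 204106.47688 = 208228.58711

£208228.59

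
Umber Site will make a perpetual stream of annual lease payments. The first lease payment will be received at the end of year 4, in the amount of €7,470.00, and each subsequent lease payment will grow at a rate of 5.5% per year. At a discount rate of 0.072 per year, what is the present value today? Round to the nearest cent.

€356687.04

Value at end of year 3: C₁ / (r − g) = €7,470.00 / (0.072 − 0.055) = €439,411.7647
Discount to today: PV = €439,411.7647 / (1 + 0.072)^3 = €439,411.7647 / 1.231925 = €356,687.04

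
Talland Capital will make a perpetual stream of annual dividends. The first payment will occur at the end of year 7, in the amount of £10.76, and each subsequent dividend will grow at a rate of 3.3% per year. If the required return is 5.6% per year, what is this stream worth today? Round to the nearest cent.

£337.37

Value at end of year 6: C₁ / (r − g) = £10.76 / (0.056 − 0.033) = £467.8261
Discount to today: PV = £467.8261 / (1 + 0.056)^6 = £467.8261 / 1.386703 = £337.37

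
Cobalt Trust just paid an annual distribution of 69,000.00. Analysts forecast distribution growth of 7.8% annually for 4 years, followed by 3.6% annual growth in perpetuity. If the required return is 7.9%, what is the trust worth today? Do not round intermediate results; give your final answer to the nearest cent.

D_1 = 74382.00000
D_2 = 80183.79600
D_3 = 86438.13209
D_4 = 93180.30639
Terminal value at year 4: TV = D_4×(1+g_2)/(r−g_2) = 96534.79742/0.043 = 2244995.28886
P_0 = D_1/(1+r)^1 + D_2/(1+r)^2 + D_3/(1+r)^3 + D_4/(1+r)^4 + TV/(1+r)^4
    = 68936.05190 + 68872.16307 + 68808.33344 + 68744.56298 + 1656264.35450 = 1931625.46589

1931625.47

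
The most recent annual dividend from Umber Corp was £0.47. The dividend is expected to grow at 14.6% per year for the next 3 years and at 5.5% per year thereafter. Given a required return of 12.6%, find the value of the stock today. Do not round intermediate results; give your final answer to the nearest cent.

£8.82

D_1 = 0.53862
D_2 = 0.61726
D_3 = 0.70738
Terminal value at year 3: TV = D_3×(1+g_2)/(r−g_2) = 0.74628/0.071 = 10.51104
P_0 = D_1/(1+r)^1 + D_2/(1+r)^2 + D_3/(1+r)^3 + TV/(1+r)^3
    = 0.47835 + 0.48684 + 0.49549 + 7.36259 = 8.82328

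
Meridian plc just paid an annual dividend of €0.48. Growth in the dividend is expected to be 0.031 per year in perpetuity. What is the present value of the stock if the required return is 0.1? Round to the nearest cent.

D₁ = D₀ × (1 + g) = €0.48 × 1.031 = €0.4949
Growing perpetuity: P = D₁ / (r − g) = €0.4949 / (0.1 − 0.031) = €7.17

€7.17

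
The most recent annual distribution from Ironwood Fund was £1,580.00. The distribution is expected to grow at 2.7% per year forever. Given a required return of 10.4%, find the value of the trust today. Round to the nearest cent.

D₁ = D₀ × (1 + g) = £1,580.00 × 1.027 = £1,622.6600
Growing perpetuity: P = D₁ / (r − g) = £1,622.6600 / (0.104 − 0.027) = £21,073.51

£21073.51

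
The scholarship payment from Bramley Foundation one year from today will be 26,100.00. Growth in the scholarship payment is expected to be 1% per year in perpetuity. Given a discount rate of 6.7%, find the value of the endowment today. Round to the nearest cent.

457894.74

Growing perpetuity: P = D₁ / (r − g) = 26,100.0000 / (0.067 − 0.01) = 457,894.74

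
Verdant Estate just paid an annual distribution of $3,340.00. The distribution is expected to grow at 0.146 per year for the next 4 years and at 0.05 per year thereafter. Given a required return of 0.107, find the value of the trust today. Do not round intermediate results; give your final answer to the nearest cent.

$85244.62

D_1 = 3827.64000
D_2 = 4386.47544
D_3 = 5026.90085
D_4 = 5760.82838
Terminal value at year 4: TV = D_4×(1+g_2)/(r−g_2) = 6048.86980/0.057 = 106120.52277
P_0 = D_1/(1+r)^1 + D_2/(1+r)^2 + D_3/(1+r)^3 + D_4/(1+r)^4 + TV/(1+r)^4
    = 3457.66938 + 3579.48429 + 3705.59078 + 3836.14005 + 70665.73773 = 85244.62222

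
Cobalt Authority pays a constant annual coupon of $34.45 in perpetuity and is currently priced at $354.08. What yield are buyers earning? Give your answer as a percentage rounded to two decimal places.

9.73%

P = C/r ⇒ r = C/P = $34.45/$354.08 = 0.097294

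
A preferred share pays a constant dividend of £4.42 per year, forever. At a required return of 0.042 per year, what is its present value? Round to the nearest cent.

£105.24

Level perpetuity: PV = C / r = £4.42 / 0.042 = £105.24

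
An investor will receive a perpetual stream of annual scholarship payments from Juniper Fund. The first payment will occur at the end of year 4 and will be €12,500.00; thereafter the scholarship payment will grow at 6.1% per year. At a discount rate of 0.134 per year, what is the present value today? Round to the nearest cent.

€117421.60

Value at end of year 3: C₁ / (r − g) = €12,500.00 / (0.134 − 0.061) = €171,232.8767
Discount to today: PV = €171,232.8767 / (1 + 0.134)^3 = €171,232.8767 / 1.458274 = €117,421.60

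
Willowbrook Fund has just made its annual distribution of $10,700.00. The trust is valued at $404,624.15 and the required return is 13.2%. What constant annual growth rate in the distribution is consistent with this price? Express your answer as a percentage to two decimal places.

P = D₀(1+g)/(r−g) ⇒ P(r−g) = D₀(1+g) ⇒ g(P+D₀) = P·r − D₀
g = (P·r − D₀)/(P + D₀) = ($404,624.15×0.132 − $10,700.00) / ($404,624.15 + $10,700.00) = 0.102836

10.28%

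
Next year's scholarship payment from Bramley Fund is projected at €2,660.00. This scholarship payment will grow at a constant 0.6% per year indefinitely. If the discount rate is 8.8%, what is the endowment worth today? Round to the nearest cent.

Growing perpetuity: P = D₁ / (r − g) = €2,660.0000 / (0.088 − 0.006) = €32,439.02

€32439.02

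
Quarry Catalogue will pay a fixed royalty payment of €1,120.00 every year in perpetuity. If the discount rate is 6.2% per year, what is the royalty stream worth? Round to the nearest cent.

Level perpetuity: PV = C / r = €1,120.00 / 0.062 = €18,064.52

€18064.52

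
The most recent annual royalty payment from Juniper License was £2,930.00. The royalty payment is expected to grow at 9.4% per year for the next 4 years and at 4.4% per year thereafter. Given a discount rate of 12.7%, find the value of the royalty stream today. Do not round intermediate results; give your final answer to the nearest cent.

D_1 = 3205.42000
D_2 = 3506.72948
D_3 = 3836.36205
D_4 = 4196.98008
Terminal value at year 4: TV = D_4×(1+g_2)/(r−g_2) = 4381.64721/0.083 = 52790.93021
P_0 = D_1/(1+r)^1 + D_2/(1+r)^2 + D_3/(1+r)^3 + D_4/(1+r)^4 + TV/(1+r)^4
    = 2844.20586 + 2760.92387 + 2680.08050 + 2601.60431 + 32723.79403 = 43610.60857

£43610.61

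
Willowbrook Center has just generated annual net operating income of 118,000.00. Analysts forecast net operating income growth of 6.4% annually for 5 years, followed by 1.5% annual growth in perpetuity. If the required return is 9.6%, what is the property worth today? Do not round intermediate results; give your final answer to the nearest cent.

1815313.57

D_1 = 125552.00000
D_2 = 133587.32800
D_3 = 142136.91699
D_4 = 151233.67968
D_5 = 160912.63518
Terminal value at year 5: TV = D_5×(1+g_2)/(r−g_2) = 163326.32471/0.081 = 2016374.37909
P_0 = D_1/(1+r)^1 + D_2/(1+r)^2 + D_3/(1+r)^3 + D_4/(1+r)^4 + D_5/(1+r)^5 + TV/(1+r)^5
    = 114554.74453 + 111210.08045 + 107963.07080 + 104810.86436 + 101750.69313 + 1275024.11768 = 1815313.57095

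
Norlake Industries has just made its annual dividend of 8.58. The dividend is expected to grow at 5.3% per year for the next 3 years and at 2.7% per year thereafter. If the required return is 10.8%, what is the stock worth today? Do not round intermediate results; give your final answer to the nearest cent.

116.64

D_1 = 9.03474
D_2 = 9.51358
D_3 = 10.01780
Terminal value at year 3: TV = D_3×(1+g_2)/(r−g_2) = 10.28828/0.081 = 127.01582
P_0 = D_1/(1+r)^1 + D_2/(1+r)^2 + D_3/(1+r)^3 + TV/(1+r)^3
    = 8.15410 + 7.74934 + 7.36467 + 93.37671 = 116.64481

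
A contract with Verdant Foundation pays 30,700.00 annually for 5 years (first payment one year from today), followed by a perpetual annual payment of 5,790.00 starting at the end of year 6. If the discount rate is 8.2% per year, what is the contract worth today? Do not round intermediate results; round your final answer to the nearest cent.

169546.09

PV of 5-year annuity: 30,700.00 × [1 − (1+0.082)^−5] / 0.082 = 121932.77761
Perpetuity value at year 5: 5,790.00 / 0.082 = 70609.75610
PV of perpetuity: 70609.75610 / (1+0.082)^5 = 47613.31367
Total PV = 121932.77761 + 47613.31367 = 169546.09129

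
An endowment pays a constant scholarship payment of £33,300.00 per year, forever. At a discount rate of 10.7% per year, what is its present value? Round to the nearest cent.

£311214.95

Level perpetuity: PV = C / r = £33,300.00 / 0.107 = £311,214.95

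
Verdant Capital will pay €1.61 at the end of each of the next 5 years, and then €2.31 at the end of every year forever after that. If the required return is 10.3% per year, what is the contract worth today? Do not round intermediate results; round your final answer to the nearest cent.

€19.79

PV of 5-year annuity: €1.61 × [1 − (1+0.103)^−5] / 0.103 = 6.05668
Perpetuity value at year 5: €2.31 / 0.103 = 22.42718
PV of perpetuity: 22.42718 / (1+0.103)^5 = 13.73717
Total PV = 6.05668 + 13.73717 = 19.79385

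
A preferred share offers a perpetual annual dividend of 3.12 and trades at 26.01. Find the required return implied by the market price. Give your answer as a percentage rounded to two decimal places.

P = C/r ⇒ r = C/P = 3.12/26.01 = 0.119954

12.00%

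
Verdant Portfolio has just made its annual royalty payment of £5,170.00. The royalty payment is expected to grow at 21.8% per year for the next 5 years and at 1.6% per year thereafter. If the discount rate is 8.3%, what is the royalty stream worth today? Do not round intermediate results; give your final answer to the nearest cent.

£178341.35

D_1 = 6297.06000
D_2 = 7669.81908
D_3 = 9341.83964
D_4 = 11378.36068
D_5 = 13858.84331
Terminal value at year 5: TV = D_5×(1+g_2)/(r−g_2) = 14080.58480/0.067 = 210157.98212
P_0 = D_1/(1+r)^1 + D_2/(1+r)^2 + D_3/(1+r)^3 + D_4/(1+r)^4 + D_5/(1+r)^5 + TV/(1+r)^5
    = 5814.45983 + 6539.25400 + 7354.39646 + 8271.14948 + 9302.17920 + 141059.91139 = 178341.35036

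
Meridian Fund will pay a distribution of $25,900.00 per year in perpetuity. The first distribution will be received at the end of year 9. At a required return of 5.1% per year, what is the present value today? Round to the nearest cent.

$341120.53

Value at end of year 8: C / r = $25,900.00 / 0.051 = $507,843.1373
Discount to today: PV = $507,843.1373 / (1 + 0.051)^8 = $507,843.1373 / 1.488750 = $341,120.53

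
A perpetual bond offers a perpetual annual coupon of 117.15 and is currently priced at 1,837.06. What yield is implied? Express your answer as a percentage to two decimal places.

6.38%

P = C/r ⇒ r = C/P = 117.15/1,837.06 = 0.063770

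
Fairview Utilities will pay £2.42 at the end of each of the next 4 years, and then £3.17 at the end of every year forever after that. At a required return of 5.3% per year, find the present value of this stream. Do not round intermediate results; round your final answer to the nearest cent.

£57.17

PV of 4-year annuity: £2.42 × [1 − (1+0.053)^−4] / 0.053 = 8.52174
Perpetuity value at year 4: £3.17 / 0.053 = 59.81132
PV of perpetuity: 59.81132 / (1+0.053)^4 = 48.64855
Total PV = 8.52174 + 48.64855 = 57.17029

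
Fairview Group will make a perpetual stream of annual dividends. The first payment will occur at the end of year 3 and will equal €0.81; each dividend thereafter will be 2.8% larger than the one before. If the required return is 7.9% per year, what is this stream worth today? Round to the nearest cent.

Value at end of year 2: C₁ / (r − g) = €0.81 / (0.079 − 0.028) = €15.8824
Discount to today: PV = €15.8824 / (1 + 0.079)^2 = €15.8824 / 1.164241 = €13.64

€13.64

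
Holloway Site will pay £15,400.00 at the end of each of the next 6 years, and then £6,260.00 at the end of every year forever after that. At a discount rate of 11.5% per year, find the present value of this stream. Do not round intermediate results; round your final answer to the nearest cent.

£92551.27

PV of 6-year annuity: £15,400.00 × [1 − (1+0.115)^−6] / 0.115 = 64222.52811
Perpetuity value at year 6: £6,260.00 / 0.115 = 54434.78261
PV of perpetuity: 54434.78261 / (1+0.115)^6 = 28328.74196
Total PV = 64222.52811 + 28328.74196 = 92551.27007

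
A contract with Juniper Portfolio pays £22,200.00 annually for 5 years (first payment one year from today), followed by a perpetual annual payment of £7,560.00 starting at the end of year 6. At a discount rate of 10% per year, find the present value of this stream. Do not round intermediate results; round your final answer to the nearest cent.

£131097.12

PV of 5-year annuity: £22,200.00 × [1 − (1+0.1)^−5] / 0.1 = 84155.46628
Perpetuity value at year 5: £7,560.00 / 0.1 = 75600.00000
PV of perpetuity: 75600.00000 / (1+0.1)^5 = 46941.65202
Total PV = 84155.46628 + 46941.65202 = 131097.11830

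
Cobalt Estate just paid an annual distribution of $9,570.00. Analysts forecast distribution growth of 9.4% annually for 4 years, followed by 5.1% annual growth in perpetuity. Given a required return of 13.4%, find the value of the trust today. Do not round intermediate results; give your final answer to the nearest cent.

$139988.53

D_1 = 10469.58000
D_2 = 11453.72052
D_3 = 12530.37025
D_4 = 13708.22505
Terminal value at year 4: TV = D_4×(1+g_2)/(r−g_2) = 14407.34453/0.083 = 173582.46422
P_0 = D_1/(1+r)^1 + D_2/(1+r)^2 + D_3/(1+r)^3 + D_4/(1+r)^4 + TV/(1+r)^4
    = 9232.43386 + 8906.77482 + 8592.60287 + 8289.51282 + 104967.20450 = 139988.52888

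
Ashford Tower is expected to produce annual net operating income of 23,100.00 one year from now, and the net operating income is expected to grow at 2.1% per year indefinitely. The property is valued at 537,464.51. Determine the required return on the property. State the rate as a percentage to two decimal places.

P = D₁/(r − g) ⇒ r = D₁/P + g = 23,100.0000/537,464.51 + 0.021 = 0.042980 + 0.021 = 0.063980

6.40%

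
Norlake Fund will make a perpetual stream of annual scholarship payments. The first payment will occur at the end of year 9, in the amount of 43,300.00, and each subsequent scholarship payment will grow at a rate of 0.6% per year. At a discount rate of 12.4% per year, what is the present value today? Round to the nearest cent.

Value at end of year 8: C₁ / (r − g) = 43,300.00 / (0.124 − 0.006) = 366,949.1525
Discount to today: PV = 366,949.1525 / (1 + 0.124)^8 = 366,949.1525 / 2.547596 = 144,037.44

144037.44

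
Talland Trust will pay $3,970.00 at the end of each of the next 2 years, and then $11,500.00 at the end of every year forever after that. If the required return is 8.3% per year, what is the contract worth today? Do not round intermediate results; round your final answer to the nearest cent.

$125181.26

PV of 2-year annuity: $3,970.00 × [1 − (1+0.083)^−2] / 0.083 = 7050.54784
Perpetuity value at year 2: $11,500.00 / 0.083 = 138554.21687
PV of perpetuity: 138554.21687 / (1+0.083)^2 = 118130.71558
Total PV = 7050.54784 + 118130.71558 = 125181.26342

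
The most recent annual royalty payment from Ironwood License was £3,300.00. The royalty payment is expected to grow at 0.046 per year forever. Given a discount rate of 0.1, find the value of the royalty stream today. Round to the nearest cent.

£63922.22

D₁ = D₀ × (1 + g) = £3,300.00 × 1.046 = £3,451.8000
Growing perpetuity: P = D₁ / (r − g) = £3,451.8000 / (0.1 − 0.046) = £63,922.22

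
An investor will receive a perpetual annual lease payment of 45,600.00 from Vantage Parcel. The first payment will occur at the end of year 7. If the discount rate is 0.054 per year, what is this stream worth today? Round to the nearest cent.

615924.41

Value at end of year 6: C / r = 45,600.00 / 0.054 = 844,444.4444
Discount to today: PV = 844,444.4444 / (1 + 0.054)^6 = 844,444.4444 / 1.371020 = 615,924.41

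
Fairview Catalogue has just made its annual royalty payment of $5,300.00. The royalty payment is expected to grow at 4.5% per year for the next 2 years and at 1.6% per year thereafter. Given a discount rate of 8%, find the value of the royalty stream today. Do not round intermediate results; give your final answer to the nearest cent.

D_1 = 5538.50000
D_2 = 5787.73250
Terminal value at year 2: TV = D_2×(1+g_2)/(r−g_2) = 5880.33622/0.064 = 91880.25344
P_0 = D_1/(1+r)^1 + D_2/(1+r)^2 + TV/(1+r)^2
    = 5128.24074 + 4962.04775 + 78772.50809 = 88862.79659

$88862.80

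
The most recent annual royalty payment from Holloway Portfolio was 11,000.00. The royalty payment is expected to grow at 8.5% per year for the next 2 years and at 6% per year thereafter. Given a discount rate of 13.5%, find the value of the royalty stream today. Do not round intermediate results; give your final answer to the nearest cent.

162638.47

D_1 = 11935.00000
D_2 = 12949.47500
Terminal value at year 2: TV = D_2×(1+g_2)/(r−g_2) = 13726.44350/0.075 = 183019.24667
P_0 = D_1/(1+r)^1 + D_2/(1+r)^2 + TV/(1+r)^2
    = 10515.41850 + 10052.18421 + 142070.87012 = 162638.47283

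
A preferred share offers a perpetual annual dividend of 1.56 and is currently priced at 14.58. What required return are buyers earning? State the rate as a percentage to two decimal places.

10.70%

P = C/r ⇒ r = C/P = 1.56/14.58 = 0.106996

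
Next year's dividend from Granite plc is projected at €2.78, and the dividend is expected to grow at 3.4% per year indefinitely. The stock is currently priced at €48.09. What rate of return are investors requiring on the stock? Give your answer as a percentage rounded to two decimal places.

P = D₁/(r − g) ⇒ r = D₁/P + g = €2.7800/€48.09 + 0.034 = 0.057808 + 0.034 = 0.091808

9.18%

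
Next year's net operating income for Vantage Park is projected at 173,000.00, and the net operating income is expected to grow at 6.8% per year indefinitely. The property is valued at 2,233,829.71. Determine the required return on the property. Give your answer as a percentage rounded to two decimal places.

14.54%

P = D₁/(r − g) ⇒ r = D₁/P + g = 173,000.0000/2,233,829.71 + 0.068 = 0.077445 + 0.068 = 0.145445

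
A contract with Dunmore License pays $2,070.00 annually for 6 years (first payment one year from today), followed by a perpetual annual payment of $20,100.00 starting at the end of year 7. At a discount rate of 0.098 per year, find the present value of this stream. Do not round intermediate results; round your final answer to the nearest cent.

$126114.30

PV of 6-year annuity: $2,070.00 × [1 − (1+0.098)^−6] / 0.098 = 9068.47557
Perpetuity value at year 6: $20,100.00 / 0.098 = 205102.04082
PV of perpetuity: 205102.04082 / (1+0.098)^6 = 117045.82875
Total PV = 9068.47557 + 117045.82875 = 126114.30432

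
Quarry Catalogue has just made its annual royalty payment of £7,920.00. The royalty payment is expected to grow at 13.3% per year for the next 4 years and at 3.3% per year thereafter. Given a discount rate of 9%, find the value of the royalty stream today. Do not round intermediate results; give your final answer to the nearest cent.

£202487.77

D_1 = 8973.36000
D_2 = 10166.81688
D_3 = 11519.00353
D_4 = 13051.03099
Terminal value at year 4: TV = D_4×(1+g_2)/(r−g_2) = 13481.71502/0.057 = 236521.31608
P_0 = D_1/(1+r)^1 + D_2/(1+r)^2 + D_3/(1+r)^3 + D_4/(1+r)^4 + TV/(1+r)^4
    = 8232.44037 + 8557.20636 + 8894.78423 + 9245.67939 + 167557.66327 = 202487.77361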